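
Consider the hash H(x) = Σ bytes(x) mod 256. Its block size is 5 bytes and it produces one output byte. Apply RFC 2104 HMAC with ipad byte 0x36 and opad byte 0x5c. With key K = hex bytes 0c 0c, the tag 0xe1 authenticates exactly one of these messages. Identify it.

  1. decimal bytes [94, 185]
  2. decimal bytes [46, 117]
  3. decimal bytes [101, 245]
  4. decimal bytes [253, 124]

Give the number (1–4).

1

Key hex bytes 0c 0c is 2 bytes ≤ B = 5; zero-pad to 5 bytes: K' = 0c 0c 00 00 00.
K' ⊕ ipad = 3a 3a 36 36 36; K' ⊕ opad = 50 50 5c 5c 5c.
m1: inner = H(3a 3a 36 36 36 5e b9) = 2d; tag = H(50 50 5c 5c 5c 2d) = e1 ← matches
m2: inner = H(3a 3a 36 36 36 2e 75) = b9; tag = H(50 50 5c 5c 5c b9) = 6d
m3: inner = H(3a 3a 36 36 36 65 f5) = 70; tag = H(50 50 5c 5c 5c 70) = 24
m4: inner = H(3a 3a 36 36 36 fd 7c) = 8f; tag = H(50 50 5c 5c 5c 8f) = 43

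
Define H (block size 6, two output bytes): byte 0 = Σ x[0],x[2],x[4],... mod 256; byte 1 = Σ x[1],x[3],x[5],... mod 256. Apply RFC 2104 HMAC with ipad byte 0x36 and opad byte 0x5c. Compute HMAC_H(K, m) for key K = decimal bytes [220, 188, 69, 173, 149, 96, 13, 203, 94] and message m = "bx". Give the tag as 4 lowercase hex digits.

Key decimal bytes [220, 188, 69, 173, 149, 96, 13, 203, 94] = dc bc 45 ad 95 60 0d cb 5e is 9 bytes > B = 6, so hash it first: H(key) = 21 94, then zero-pad to 6 bytes: K' = 21 94 00 00 00 00.
K' ⊕ ipad = 17 a2 36 36 36 36.  K' ⊕ opad = 7d c8 5c 5c 5c 5c.
Inner input = (K'⊕ipad) ∥ m = 17 a2 36 36 36 36 ∥ 62 78.
Inner hash: even-index sum = 229 mod 256 = 229; odd-index sum = 390 mod 256 = 134 → e5 86.
Outer input = (K'⊕opad) ∥ inner = 7d c8 5c 5c 5c 5c ∥ e5 86.
Outer hash (tag): even-index sum = 538 mod 256 = 26; odd-index sum = 518 mod 256 = 6 → 1a 06.

1a06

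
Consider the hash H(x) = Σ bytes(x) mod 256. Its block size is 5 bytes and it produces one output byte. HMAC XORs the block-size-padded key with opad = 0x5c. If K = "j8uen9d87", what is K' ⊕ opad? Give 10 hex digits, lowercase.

aa5c5c5c5c

Key "j8uen9d87" = 6a 38 75 65 6e 39 64 38 37 is 9 bytes > B = 5, so hash it first: H(key) = f6, then zero-pad to 5 bytes: K' = f6 00 00 00 00.
XOR each byte with 0x5c: f6⊕5c=aa, 00⊕5c=5c, 00⊕5c=5c, 00⊕5c=5c, 00⊕5c=5c.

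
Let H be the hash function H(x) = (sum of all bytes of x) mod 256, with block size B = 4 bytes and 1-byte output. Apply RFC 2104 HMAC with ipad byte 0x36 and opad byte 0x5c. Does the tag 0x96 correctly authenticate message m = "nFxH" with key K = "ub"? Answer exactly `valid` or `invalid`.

Key "ub" = 75 62 is 2 bytes ≤ B = 4; zero-pad to 4 bytes: K' = 75 62 00 00.
K' ⊕ ipad = 43 54 36 36; K' ⊕ opad = 29 3e 5c 5c.
Inner hash: sum = 67+84+54+54+110+70+120+72 = 631; mod 256 = 119 → 77.
Outer hash (recomputed tag): sum = 41+62+92+92+119 = 406; mod 256 = 150 → 96.
Recomputed tag = 96; claimed = 96 → match.

valid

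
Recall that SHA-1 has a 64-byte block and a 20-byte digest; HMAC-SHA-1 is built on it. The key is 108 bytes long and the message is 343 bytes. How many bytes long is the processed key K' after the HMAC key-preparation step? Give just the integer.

Key is 108 > 64 bytes, so it is hashed to 20 bytes then zero-padded to 64: |K'| = 64.

64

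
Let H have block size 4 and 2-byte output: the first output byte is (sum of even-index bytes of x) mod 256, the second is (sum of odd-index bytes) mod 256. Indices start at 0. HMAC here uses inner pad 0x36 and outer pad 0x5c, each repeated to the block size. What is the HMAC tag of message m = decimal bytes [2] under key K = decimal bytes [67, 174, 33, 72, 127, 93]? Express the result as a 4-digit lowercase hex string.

2806

Key decimal bytes [67, 174, 33, 72, 127, 93] = 43 ae 21 48 7f 5d is 6 bytes > B = 4, so hash it first: H(key) = e3 53, then zero-pad to 4 bytes: K' = e3 53 00 00.
K' ⊕ ipad = d5 65 36 36.  K' ⊕ opad = bf 0f 5c 5c.
Inner input = (K'⊕ipad) ∥ m = d5 65 36 36 ∥ 02.
Inner hash: even-index sum = 269 mod 256 = 13; odd-index sum = 155 mod 256 = 155 → 0d 9b.
Outer input = (K'⊕opad) ∥ inner = bf 0f 5c 5c ∥ 0d 9b.
Outer hash (tag): even-index sum = 296 mod 256 = 40; odd-index sum = 262 mod 256 = 6 → 28 06.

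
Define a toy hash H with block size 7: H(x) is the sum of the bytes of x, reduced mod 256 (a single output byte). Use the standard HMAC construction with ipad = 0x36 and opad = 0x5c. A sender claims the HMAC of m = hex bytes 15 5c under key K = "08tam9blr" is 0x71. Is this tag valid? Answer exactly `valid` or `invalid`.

Key "08tam9blr" = 30 38 74 61 6d 39 62 6c 72 is 9 bytes > B = 7, so hash it first: H(key) = 23, then zero-pad to 7 bytes: K' = 23 00 00 00 00 00 00.
K' ⊕ ipad = 15 36 36 36 36 36 36; K' ⊕ opad = 7f 5c 5c 5c 5c 5c 5c.
Inner hash: sum = 21+54+54+54+54+54+54+21+92 = 458; mod 256 = 202 → ca.
Outer hash (recomputed tag): sum = 127+92+92+92+92+92+92+202 = 881; mod 256 = 113 → 71.
Recomputed tag = 71; claimed = 71 → match.

valid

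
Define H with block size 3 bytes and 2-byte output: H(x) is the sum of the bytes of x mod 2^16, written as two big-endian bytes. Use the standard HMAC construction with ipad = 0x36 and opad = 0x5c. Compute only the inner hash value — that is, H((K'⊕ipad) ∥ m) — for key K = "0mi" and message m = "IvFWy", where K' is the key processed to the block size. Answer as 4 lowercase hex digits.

Key "0mi" = 30 6d 69 is exactly B = 3 bytes: K' = 30 6d 69.
K' ⊕ ipad = 06 5b 5f.
Inner input = 06 5b 5f ∥ 49 76 46 57 79.
Inner hash: sum = 6+91+95+73+118+70+87+121 = 661 → 02 95.

0295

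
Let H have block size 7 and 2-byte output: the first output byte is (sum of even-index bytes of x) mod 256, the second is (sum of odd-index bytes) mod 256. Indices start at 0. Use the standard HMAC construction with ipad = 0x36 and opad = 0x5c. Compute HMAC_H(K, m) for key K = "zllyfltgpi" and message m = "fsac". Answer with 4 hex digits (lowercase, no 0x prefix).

cab3

Key "zllyfltgpi" = 7a 6c 6c 79 66 6c 74 67 70 69 is 10 bytes > B = 7, so hash it first: H(key) = 30 21, then zero-pad to 7 bytes: K' = 30 21 00 00 00 00 00.
K' ⊕ ipad = 06 17 36 36 36 36 36.  K' ⊕ opad = 6c 7d 5c 5c 5c 5c 5c.
Inner input = (K'⊕ipad) ∥ m = 06 17 36 36 36 36 36 ∥ 66 73 61 63.
Inner hash: even-index sum = 382 mod 256 = 126; odd-index sum = 330 mod 256 = 74 → 7e 4a.
Outer input = (K'⊕opad) ∥ inner = 6c 7d 5c 5c 5c 5c 5c ∥ 7e 4a.
Outer hash (tag): even-index sum = 458 mod 256 = 202; odd-index sum = 435 mod 256 = 179 → ca b3.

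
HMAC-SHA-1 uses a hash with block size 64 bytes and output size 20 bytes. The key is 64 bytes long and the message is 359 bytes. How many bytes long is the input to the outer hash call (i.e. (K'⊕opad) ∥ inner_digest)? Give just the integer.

Key is 64 ≤ 64 bytes, zero-padded: |K'| = 64.
Outer input = (K'⊕opad) ∥ H(inner) → 64 + 20 = 84 bytes.

84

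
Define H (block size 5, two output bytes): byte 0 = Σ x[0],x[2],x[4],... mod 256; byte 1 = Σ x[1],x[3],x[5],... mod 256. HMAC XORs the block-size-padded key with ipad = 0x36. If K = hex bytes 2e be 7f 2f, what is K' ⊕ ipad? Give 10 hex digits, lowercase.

1888491936

Key hex bytes 2e be 7f 2f is 4 bytes ≤ B = 5; zero-pad to 5 bytes: K' = 2e be 7f 2f 00.
XOR each byte with 0x36: 2e⊕36=18, be⊕36=88, 7f⊕36=49, 2f⊕36=19, 00⊕36=36.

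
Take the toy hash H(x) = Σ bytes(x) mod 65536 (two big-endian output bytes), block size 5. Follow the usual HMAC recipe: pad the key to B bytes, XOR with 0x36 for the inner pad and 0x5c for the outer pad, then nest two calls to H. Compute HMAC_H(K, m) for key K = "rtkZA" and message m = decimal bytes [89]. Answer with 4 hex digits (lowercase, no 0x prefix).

00d1

Key "rtkZA" = 72 74 6b 5a 41 is exactly B = 5 bytes: K' = 72 74 6b 5a 41.
K' ⊕ ipad = 44 42 5d 6c 77.  K' ⊕ opad = 2e 28 37 06 1d.
Inner input = (K'⊕ipad) ∥ m = 44 42 5d 6c 77 ∥ 59.
Inner hash: sum = 68+66+93+108+119+89 = 543 → 02 1f.
Outer input = (K'⊕opad) ∥ inner = 2e 28 37 06 1d ∥ 02 1f.
Outer hash (tag): sum = 46+40+55+6+29+2+31 = 209 → 00 d1.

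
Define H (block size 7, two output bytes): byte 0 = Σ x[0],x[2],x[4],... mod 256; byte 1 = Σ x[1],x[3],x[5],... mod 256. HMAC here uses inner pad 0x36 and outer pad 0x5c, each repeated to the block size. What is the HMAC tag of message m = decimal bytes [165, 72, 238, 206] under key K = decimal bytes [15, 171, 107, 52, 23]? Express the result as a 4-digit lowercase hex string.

99be

Key decimal bytes [15, 171, 107, 52, 23] = 0f ab 6b 34 17 is 5 bytes ≤ B = 7; zero-pad to 7 bytes: K' = 0f ab 6b 34 17 00 00.
K' ⊕ ipad = 39 9d 5d 02 21 36 36.  K' ⊕ opad = 53 f7 37 68 4b 5c 5c.
Inner input = (K'⊕ipad) ∥ m = 39 9d 5d 02 21 36 36 ∥ a5 48 ee ce.
Inner hash: even-index sum = 515 mod 256 = 3; odd-index sum = 616 mod 256 = 104 → 03 68.
Outer input = (K'⊕opad) ∥ inner = 53 f7 37 68 4b 5c 5c ∥ 03 68.
Outer hash (tag): even-index sum = 409 mod 256 = 153; odd-index sum = 446 mod 256 = 190 → 99 be.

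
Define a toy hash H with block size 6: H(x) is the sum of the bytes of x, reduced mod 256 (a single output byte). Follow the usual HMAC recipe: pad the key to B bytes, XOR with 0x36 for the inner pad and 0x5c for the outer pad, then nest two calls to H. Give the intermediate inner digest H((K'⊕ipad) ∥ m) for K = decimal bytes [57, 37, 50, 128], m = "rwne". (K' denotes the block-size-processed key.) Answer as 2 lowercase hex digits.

04

Key decimal bytes [57, 37, 50, 128] = 39 25 32 80 is 4 bytes ≤ B = 6; zero-pad to 6 bytes: K' = 39 25 32 80 00 00.
K' ⊕ ipad = 0f 13 04 b6 36 36.
Inner input = 0f 13 04 b6 36 36 ∥ 72 77 6e 65.
Inner hash: sum = 15+19+4+182+54+54+114+119+110+101 = 772; mod 256 = 4 → 04.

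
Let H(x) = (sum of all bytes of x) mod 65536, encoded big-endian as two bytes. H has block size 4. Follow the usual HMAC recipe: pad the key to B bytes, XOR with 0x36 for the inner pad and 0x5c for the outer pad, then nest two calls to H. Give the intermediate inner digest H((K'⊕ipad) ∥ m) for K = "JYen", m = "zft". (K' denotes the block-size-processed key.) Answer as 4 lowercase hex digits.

Key "JYen" = 4a 59 65 6e is exactly B = 4 bytes: K' = 4a 59 65 6e.
K' ⊕ ipad = 7c 6f 53 58.
Inner input = 7c 6f 53 58 ∥ 7a 66 74.
Inner hash: sum = 124+111+83+88+122+102+116 = 746 → 02 ea.

02ea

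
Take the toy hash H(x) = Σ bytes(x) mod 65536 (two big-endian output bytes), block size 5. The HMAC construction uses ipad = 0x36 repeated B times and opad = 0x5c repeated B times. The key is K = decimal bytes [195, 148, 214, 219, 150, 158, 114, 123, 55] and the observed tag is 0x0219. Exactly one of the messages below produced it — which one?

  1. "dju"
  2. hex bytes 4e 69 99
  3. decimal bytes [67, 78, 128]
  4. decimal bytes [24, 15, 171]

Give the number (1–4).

1

Key decimal bytes [195, 148, 214, 219, 150, 158, 114, 123, 55] = c3 94 d6 db 96 9e 72 7b 37 is 9 bytes > B = 5, so hash it first: H(key) = 05 60, then zero-pad to 5 bytes: K' = 05 60 00 00 00.
K' ⊕ ipad = 33 56 36 36 36; K' ⊕ opad = 59 3c 5c 5c 5c.
m1: inner = H(33 56 36 36 36 64 6a 75) = 02 6e; tag = H(59 3c 5c 5c 5c 02 6e) = 0219 ← matches
m2: inner = H(33 56 36 36 36 4e 69 99) = 02 7b; tag = H(59 3c 5c 5c 5c 02 7b) = 0226
m3: inner = H(33 56 36 36 36 43 4e 80) = 02 3c; tag = H(59 3c 5c 5c 5c 02 3c) = 01e7
m4: inner = H(33 56 36 36 36 18 0f ab) = 01 fd; tag = H(59 3c 5c 5c 5c 01 fd) = 02a7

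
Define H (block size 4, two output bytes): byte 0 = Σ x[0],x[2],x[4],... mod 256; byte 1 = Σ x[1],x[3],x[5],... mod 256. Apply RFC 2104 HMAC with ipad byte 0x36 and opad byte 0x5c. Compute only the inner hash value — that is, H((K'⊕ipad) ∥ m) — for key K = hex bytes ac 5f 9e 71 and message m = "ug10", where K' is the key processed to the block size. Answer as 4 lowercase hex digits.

e847

Key hex bytes ac 5f 9e 71 is exactly B = 4 bytes: K' = ac 5f 9e 71.
K' ⊕ ipad = 9a 69 a8 47.
Inner input = 9a 69 a8 47 ∥ 75 67 31 30.
Inner hash: even-index sum = 488 mod 256 = 232; odd-index sum = 327 mod 256 = 71 → e8 47.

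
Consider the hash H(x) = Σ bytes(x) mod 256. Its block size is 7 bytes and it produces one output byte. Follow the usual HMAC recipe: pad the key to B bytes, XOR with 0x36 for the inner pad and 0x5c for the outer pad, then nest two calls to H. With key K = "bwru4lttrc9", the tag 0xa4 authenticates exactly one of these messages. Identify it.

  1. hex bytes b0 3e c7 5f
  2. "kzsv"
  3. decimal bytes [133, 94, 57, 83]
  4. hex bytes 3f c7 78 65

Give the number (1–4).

Key "bwru4lttrc9" = 62 77 72 75 34 6c 74 74 72 63 39 is 11 bytes > B = 7, so hash it first: H(key) = 56, then zero-pad to 7 bytes: K' = 56 00 00 00 00 00 00.
K' ⊕ ipad = 60 36 36 36 36 36 36; K' ⊕ opad = 0a 5c 5c 5c 5c 5c 5c.
m1: inner = H(60 36 36 36 36 36 36 b0 3e c7 5f) = b8; tag = H(0a 5c 5c 5c 5c 5c 5c b8) = ea
m2: inner = H(60 36 36 36 36 36 36 6b 7a 73 76) = 72; tag = H(0a 5c 5c 5c 5c 5c 5c 72) = a4 ← matches
m3: inner = H(60 36 36 36 36 36 36 85 5e 39 53) = 13; tag = H(0a 5c 5c 5c 5c 5c 5c 13) = 45
m4: inner = H(60 36 36 36 36 36 36 3f c7 78 65) = 87; tag = H(0a 5c 5c 5c 5c 5c 5c 87) = b9

2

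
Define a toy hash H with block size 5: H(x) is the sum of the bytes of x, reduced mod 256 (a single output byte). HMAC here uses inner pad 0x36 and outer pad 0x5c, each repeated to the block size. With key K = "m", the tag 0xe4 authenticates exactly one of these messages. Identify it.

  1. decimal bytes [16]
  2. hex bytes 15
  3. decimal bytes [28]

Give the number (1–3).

1

Key "m" = 6d is 1 byte ≤ B = 5; zero-pad to 5 bytes: K' = 6d 00 00 00 00.
K' ⊕ ipad = 5b 36 36 36 36; K' ⊕ opad = 31 5c 5c 5c 5c.
m1: inner = H(5b 36 36 36 36 10) = 43; tag = H(31 5c 5c 5c 5c 43) = e4 ← matches
m2: inner = H(5b 36 36 36 36 15) = 48; tag = H(31 5c 5c 5c 5c 48) = e9
m3: inner = H(5b 36 36 36 36 1c) = 4f; tag = H(31 5c 5c 5c 5c 4f) = f0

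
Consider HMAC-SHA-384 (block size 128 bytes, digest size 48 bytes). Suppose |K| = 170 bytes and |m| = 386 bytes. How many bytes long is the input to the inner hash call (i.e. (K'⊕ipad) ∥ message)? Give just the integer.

514

Key is 170 > 128 bytes, so it is hashed to 48 bytes then zero-padded to 128: |K'| = 128.
Inner input = (K'⊕ipad) ∥ m → 128 + 386 = 514 bytes.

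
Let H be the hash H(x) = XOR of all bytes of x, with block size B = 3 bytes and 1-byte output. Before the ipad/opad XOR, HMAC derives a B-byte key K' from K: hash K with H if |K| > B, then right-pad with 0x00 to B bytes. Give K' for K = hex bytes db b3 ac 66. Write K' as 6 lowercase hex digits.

a20000

|K| = 4 > B = 3, so first hash the key.
H(K): XOR db⊕b3⊕ac⊕66 = a2.
Zero-pad H(K) = a2 to 3 bytes: K' = a2 00 00.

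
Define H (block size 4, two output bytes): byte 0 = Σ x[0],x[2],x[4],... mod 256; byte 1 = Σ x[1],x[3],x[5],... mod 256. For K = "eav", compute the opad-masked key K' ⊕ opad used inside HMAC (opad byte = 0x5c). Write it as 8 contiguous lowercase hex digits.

Key "eav" = 65 61 76 is 3 bytes ≤ B = 4; zero-pad to 4 bytes: K' = 65 61 76 00.
XOR each byte with 0x5c: 65⊕5c=39, 61⊕5c=3d, 76⊕5c=2a, 00⊕5c=5c.

393d2a5c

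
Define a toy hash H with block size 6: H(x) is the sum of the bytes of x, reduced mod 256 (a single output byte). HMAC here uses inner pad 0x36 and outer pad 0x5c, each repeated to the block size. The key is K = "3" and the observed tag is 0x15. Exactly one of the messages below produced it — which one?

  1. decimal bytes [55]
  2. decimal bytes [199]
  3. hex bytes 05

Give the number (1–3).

2

Key "3" = 33 is 1 byte ≤ B = 6; zero-pad to 6 bytes: K' = 33 00 00 00 00 00.
K' ⊕ ipad = 05 36 36 36 36 36; K' ⊕ opad = 6f 5c 5c 5c 5c 5c.
m1: inner = H(05 36 36 36 36 36 37) = 4a; tag = H(6f 5c 5c 5c 5c 5c 4a) = 85
m2: inner = H(05 36 36 36 36 36 c7) = da; tag = H(6f 5c 5c 5c 5c 5c da) = 15 ← matches
m3: inner = H(05 36 36 36 36 36 05) = 18; tag = H(6f 5c 5c 5c 5c 5c 18) = 53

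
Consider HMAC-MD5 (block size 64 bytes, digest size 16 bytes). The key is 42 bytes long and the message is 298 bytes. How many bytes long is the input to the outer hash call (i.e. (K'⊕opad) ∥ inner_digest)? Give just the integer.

80

Key is 42 ≤ 64 bytes, zero-padded: |K'| = 64.
Outer input = (K'⊕opad) ∥ H(inner) → 64 + 16 = 80 bytes.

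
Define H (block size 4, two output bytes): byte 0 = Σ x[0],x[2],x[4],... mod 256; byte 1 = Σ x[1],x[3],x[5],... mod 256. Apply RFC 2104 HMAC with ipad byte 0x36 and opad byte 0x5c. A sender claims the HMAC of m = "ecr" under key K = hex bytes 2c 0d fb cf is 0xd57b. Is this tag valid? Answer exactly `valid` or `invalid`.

valid

Key hex bytes 2c 0d fb cf is exactly B = 4 bytes: K' = 2c 0d fb cf.
K' ⊕ ipad = 1a 3b cd f9; K' ⊕ opad = 70 51 a7 93.
Inner hash: even-index sum = 446 mod 256 = 190; odd-index sum = 407 mod 256 = 151 → be 97.
Outer hash (recomputed tag): even-index sum = 469 mod 256 = 213; odd-index sum = 379 mod 256 = 123 → d5 7b.
Recomputed tag = d57b; claimed = d57b → match.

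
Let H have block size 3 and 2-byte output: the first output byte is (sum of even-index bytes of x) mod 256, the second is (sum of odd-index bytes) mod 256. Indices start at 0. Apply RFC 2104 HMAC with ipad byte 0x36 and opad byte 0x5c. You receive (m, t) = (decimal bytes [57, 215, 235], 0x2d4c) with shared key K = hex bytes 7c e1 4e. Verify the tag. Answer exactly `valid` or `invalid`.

Key hex bytes 7c e1 4e is exactly B = 3 bytes: K' = 7c e1 4e.
K' ⊕ ipad = 4a d7 78; K' ⊕ opad = 20 bd 12.
Inner hash: even-index sum = 409 mod 256 = 153; odd-index sum = 507 mod 256 = 251 → 99 fb.
Outer hash (recomputed tag): even-index sum = 301 mod 256 = 45; odd-index sum = 342 mod 256 = 86 → 2d 56.
Recomputed tag = 2d56; claimed = 2d4c → mismatch.

invalid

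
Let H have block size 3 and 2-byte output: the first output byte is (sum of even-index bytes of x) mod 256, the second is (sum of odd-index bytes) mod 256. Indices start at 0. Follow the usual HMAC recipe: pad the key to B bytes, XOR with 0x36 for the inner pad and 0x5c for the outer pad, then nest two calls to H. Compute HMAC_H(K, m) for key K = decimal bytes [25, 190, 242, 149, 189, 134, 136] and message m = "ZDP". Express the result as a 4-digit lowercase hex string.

0165

Key decimal bytes [25, 190, 242, 149, 189, 134, 136] = 19 be f2 95 bd 86 88 is 7 bytes > B = 3, so hash it first: H(key) = 50 d9, then zero-pad to 3 bytes: K' = 50 d9 00.
K' ⊕ ipad = 66 ef 36.  K' ⊕ opad = 0c 85 5c.
Inner input = (K'⊕ipad) ∥ m = 66 ef 36 ∥ 5a 44 50.
Inner hash: even-index sum = 224 mod 256 = 224; odd-index sum = 409 mod 256 = 153 → e0 99.
Outer input = (K'⊕opad) ∥ inner = 0c 85 5c ∥ e0 99.
Outer hash (tag): even-index sum = 257 mod 256 = 1; odd-index sum = 357 mod 256 = 101 → 01 65.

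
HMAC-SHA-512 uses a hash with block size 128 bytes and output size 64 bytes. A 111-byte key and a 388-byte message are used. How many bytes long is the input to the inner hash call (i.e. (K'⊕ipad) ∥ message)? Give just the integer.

Key is 111 ≤ 128 bytes, zero-padded: |K'| = 128.
Inner input = (K'⊕ipad) ∥ m → 128 + 388 = 516 bytes.

516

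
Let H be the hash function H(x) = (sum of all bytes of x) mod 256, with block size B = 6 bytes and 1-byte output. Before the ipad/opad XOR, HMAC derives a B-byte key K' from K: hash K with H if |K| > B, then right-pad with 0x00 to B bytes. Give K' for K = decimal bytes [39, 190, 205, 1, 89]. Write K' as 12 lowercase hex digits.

Key decimal bytes [39, 190, 205, 1, 89] = 27 be cd 01 59 is 5 bytes ≤ B = 6; zero-pad to 6 bytes: K' = 27 be cd 01 59 00.

27becd015900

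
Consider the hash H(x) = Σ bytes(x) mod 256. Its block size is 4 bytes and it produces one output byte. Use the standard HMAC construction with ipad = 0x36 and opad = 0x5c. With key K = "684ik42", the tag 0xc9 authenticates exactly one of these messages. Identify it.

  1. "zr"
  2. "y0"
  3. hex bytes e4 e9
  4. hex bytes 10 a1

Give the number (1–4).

2

Key "684ik42" = 36 38 34 69 6b 34 32 is 7 bytes > B = 4, so hash it first: H(key) = dc, then zero-pad to 4 bytes: K' = dc 00 00 00.
K' ⊕ ipad = ea 36 36 36; K' ⊕ opad = 80 5c 5c 5c.
m1: inner = H(ea 36 36 36 7a 72) = 78; tag = H(80 5c 5c 5c 78) = 0c
m2: inner = H(ea 36 36 36 79 30) = 35; tag = H(80 5c 5c 5c 35) = c9 ← matches
m3: inner = H(ea 36 36 36 e4 e9) = 59; tag = H(80 5c 5c 5c 59) = ed
m4: inner = H(ea 36 36 36 10 a1) = 3d; tag = H(80 5c 5c 5c 3d) = d1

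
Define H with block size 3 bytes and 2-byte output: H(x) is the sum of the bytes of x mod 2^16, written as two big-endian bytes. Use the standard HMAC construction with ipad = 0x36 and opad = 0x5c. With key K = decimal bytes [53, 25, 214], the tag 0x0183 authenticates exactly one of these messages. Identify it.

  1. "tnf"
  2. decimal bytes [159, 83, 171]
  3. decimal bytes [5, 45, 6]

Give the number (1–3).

3

Key decimal bytes [53, 25, 214] = 35 19 d6 is exactly B = 3 bytes: K' = 35 19 d6.
K' ⊕ ipad = 03 2f e0; K' ⊕ opad = 69 45 8a.
m1: inner = H(03 2f e0 74 6e 66) = 02 5a; tag = H(69 45 8a 02 5a) = 0194
m2: inner = H(03 2f e0 9f 53 ab) = 02 af; tag = H(69 45 8a 02 af) = 01e9
m3: inner = H(03 2f e0 05 2d 06) = 01 4a; tag = H(69 45 8a 01 4a) = 0183 ← matches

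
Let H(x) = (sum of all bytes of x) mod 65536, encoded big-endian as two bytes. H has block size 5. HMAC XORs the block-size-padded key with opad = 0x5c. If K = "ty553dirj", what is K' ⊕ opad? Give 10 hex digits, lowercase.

5f6f5c5c5c

Key "ty553dirj" = 74 79 35 35 33 64 69 72 6a is 9 bytes > B = 5, so hash it first: H(key) = 03 33, then zero-pad to 5 bytes: K' = 03 33 00 00 00.
XOR each byte with 0x5c: 03⊕5c=5f, 33⊕5c=6f, 00⊕5c=5c, 00⊕5c=5c, 00⊕5c=5c.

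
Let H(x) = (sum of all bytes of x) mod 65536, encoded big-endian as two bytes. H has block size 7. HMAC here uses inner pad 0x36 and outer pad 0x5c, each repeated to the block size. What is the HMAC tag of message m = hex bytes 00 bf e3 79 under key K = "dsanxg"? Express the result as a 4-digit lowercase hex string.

Key "dsanxg" = 64 73 61 6e 78 67 is 6 bytes ≤ B = 7; zero-pad to 7 bytes: K' = 64 73 61 6e 78 67 00.
K' ⊕ ipad = 52 45 57 58 4e 51 36.  K' ⊕ opad = 38 2f 3d 32 24 3b 5c.
Inner input = (K'⊕ipad) ∥ m = 52 45 57 58 4e 51 36 ∥ 00 bf e3 79.
Inner hash: sum = 82+69+87+88+78+81+54+0+191+227+121 = 1078 → 04 36.
Outer input = (K'⊕opad) ∥ inner = 38 2f 3d 32 24 3b 5c ∥ 04 36.
Outer hash (tag): sum = 56+47+61+50+36+59+92+4+54 = 459 → 01 cb.

01cb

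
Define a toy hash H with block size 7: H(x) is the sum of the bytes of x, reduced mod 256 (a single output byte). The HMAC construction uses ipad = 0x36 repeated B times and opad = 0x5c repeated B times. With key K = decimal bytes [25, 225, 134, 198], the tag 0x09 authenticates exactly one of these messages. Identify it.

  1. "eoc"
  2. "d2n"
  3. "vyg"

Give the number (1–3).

Key decimal bytes [25, 225, 134, 198] = 19 e1 86 c6 is 4 bytes ≤ B = 7; zero-pad to 7 bytes: K' = 19 e1 86 c6 00 00 00.
K' ⊕ ipad = 2f d7 b0 f0 36 36 36; K' ⊕ opad = 45 bd da 9a 5c 5c 5c.
m1: inner = H(2f d7 b0 f0 36 36 36 65 6f 63) = 7f; tag = H(45 bd da 9a 5c 5c 5c 7f) = 09 ← matches
m2: inner = H(2f d7 b0 f0 36 36 36 64 32 6e) = 4c; tag = H(45 bd da 9a 5c 5c 5c 4c) = d6
m3: inner = H(2f d7 b0 f0 36 36 36 76 79 67) = 9e; tag = H(45 bd da 9a 5c 5c 5c 9e) = 28

1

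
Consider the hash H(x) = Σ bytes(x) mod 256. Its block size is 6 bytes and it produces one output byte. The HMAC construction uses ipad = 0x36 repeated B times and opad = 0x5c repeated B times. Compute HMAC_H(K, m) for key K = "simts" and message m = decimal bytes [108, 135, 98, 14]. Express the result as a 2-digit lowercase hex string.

67

Key "simts" = 73 69 6d 74 73 is 5 bytes ≤ B = 6; zero-pad to 6 bytes: K' = 73 69 6d 74 73 00.
K' ⊕ ipad = 45 5f 5b 42 45 36.  K' ⊕ opad = 2f 35 31 28 2f 5c.
Inner input = (K'⊕ipad) ∥ m = 45 5f 5b 42 45 36 ∥ 6c 87 62 0e.
Inner hash: sum = 69+95+91+66+69+54+108+135+98+14 = 799; mod 256 = 31 → 1f.
Outer input = (K'⊕opad) ∥ inner = 2f 35 31 28 2f 5c ∥ 1f.
Outer hash (tag): sum = 47+53+49+40+47+92+31 = 359; mod 256 = 103 → 67.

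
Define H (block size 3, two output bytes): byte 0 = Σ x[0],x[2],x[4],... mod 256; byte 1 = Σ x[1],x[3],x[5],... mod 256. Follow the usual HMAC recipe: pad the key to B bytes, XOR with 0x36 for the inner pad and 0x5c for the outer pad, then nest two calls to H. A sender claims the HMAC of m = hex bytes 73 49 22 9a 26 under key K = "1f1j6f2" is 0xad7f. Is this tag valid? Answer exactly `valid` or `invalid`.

valid

Key "1f1j6f2" = 31 66 31 6a 36 66 32 is 7 bytes > B = 3, so hash it first: H(key) = ca 36, then zero-pad to 3 bytes: K' = ca 36 00.
K' ⊕ ipad = fc 00 36; K' ⊕ opad = 96 6a 5c.
Inner hash: even-index sum = 533 mod 256 = 21; odd-index sum = 187 mod 256 = 187 → 15 bb.
Outer hash (recomputed tag): even-index sum = 429 mod 256 = 173; odd-index sum = 127 mod 256 = 127 → ad 7f.
Recomputed tag = ad7f; claimed = ad7f → match.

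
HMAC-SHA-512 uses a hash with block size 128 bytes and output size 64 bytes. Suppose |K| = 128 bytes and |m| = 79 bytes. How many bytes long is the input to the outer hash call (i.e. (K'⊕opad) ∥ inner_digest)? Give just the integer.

Key is 128 ≤ 128 bytes, zero-padded: |K'| = 128.
Outer input = (K'⊕opad) ∥ H(inner) → 128 + 64 = 192 bytes.

192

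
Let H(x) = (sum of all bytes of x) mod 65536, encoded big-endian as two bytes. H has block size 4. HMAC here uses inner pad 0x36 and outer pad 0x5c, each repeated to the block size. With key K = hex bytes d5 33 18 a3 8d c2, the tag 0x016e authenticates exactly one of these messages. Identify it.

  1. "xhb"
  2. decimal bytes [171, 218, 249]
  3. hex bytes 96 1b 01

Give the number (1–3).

1

Key hex bytes d5 33 18 a3 8d c2 is 6 bytes > B = 4, so hash it first: H(key) = 03 12, then zero-pad to 4 bytes: K' = 03 12 00 00.
K' ⊕ ipad = 35 24 36 36; K' ⊕ opad = 5f 4e 5c 5c.
m1: inner = H(35 24 36 36 78 68 62) = 02 07; tag = H(5f 4e 5c 5c 02 07) = 016e ← matches
m2: inner = H(35 24 36 36 ab da f9) = 03 43; tag = H(5f 4e 5c 5c 03 43) = 01ab
m3: inner = H(35 24 36 36 96 1b 01) = 01 77; tag = H(5f 4e 5c 5c 01 77) = 01dd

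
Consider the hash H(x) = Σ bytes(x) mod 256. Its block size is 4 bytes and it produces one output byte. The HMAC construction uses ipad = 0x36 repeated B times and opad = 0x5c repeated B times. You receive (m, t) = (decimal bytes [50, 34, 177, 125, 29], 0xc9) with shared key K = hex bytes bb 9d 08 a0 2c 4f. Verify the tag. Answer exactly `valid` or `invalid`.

valid

Key hex bytes bb 9d 08 a0 2c 4f is 6 bytes > B = 4, so hash it first: H(key) = 7b, then zero-pad to 4 bytes: K' = 7b 00 00 00.
K' ⊕ ipad = 4d 36 36 36; K' ⊕ opad = 27 5c 5c 5c.
Inner hash: sum = 77+54+54+54+50+34+177+125+29 = 654; mod 256 = 142 → 8e.
Outer hash (recomputed tag): sum = 39+92+92+92+142 = 457; mod 256 = 201 → c9.
Recomputed tag = c9; claimed = c9 → match.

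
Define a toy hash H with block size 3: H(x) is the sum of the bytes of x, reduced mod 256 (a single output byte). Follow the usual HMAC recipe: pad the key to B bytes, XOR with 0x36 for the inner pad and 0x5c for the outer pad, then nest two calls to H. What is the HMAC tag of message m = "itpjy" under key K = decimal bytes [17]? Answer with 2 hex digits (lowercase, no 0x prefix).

Key decimal bytes [17] = 11 is 1 byte ≤ B = 3; zero-pad to 3 bytes: K' = 11 00 00.
K' ⊕ ipad = 27 36 36.  K' ⊕ opad = 4d 5c 5c.
Inner input = (K'⊕ipad) ∥ m = 27 36 36 ∥ 69 74 70 6a 79.
Inner hash: sum = 39+54+54+105+116+112+106+121 = 707; mod 256 = 195 → c3.
Outer input = (K'⊕opad) ∥ inner = 4d 5c 5c ∥ c3.
Outer hash (tag): sum = 77+92+92+195 = 456; mod 256 = 200 → c8.

c8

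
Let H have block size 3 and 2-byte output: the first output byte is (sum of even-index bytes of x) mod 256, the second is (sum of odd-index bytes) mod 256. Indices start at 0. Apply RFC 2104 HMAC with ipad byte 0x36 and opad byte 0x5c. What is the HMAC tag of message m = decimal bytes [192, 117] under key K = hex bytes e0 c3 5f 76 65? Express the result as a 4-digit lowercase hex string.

23a2

Key hex bytes e0 c3 5f 76 65 is 5 bytes > B = 3, so hash it first: H(key) = a4 39, then zero-pad to 3 bytes: K' = a4 39 00.
K' ⊕ ipad = 92 0f 36.  K' ⊕ opad = f8 65 5c.
Inner input = (K'⊕ipad) ∥ m = 92 0f 36 ∥ c0 75.
Inner hash: even-index sum = 317 mod 256 = 61; odd-index sum = 207 mod 256 = 207 → 3d cf.
Outer input = (K'⊕opad) ∥ inner = f8 65 5c ∥ 3d cf.
Outer hash (tag): even-index sum = 547 mod 256 = 35; odd-index sum = 162 mod 256 = 162 → 23 a2.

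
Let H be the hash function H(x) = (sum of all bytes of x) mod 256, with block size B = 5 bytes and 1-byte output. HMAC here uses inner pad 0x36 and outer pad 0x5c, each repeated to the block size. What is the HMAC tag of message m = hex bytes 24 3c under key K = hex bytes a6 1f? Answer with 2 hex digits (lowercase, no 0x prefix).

0c

Key hex bytes a6 1f is 2 bytes ≤ B = 5; zero-pad to 5 bytes: K' = a6 1f 00 00 00.
K' ⊕ ipad = 90 29 36 36 36.  K' ⊕ opad = fa 43 5c 5c 5c.
Inner input = (K'⊕ipad) ∥ m = 90 29 36 36 36 ∥ 24 3c.
Inner hash: sum = 144+41+54+54+54+36+60 = 443; mod 256 = 187 → bb.
Outer input = (K'⊕opad) ∥ inner = fa 43 5c 5c 5c ∥ bb.
Outer hash (tag): sum = 250+67+92+92+92+187 = 780; mod 256 = 12 → 0c.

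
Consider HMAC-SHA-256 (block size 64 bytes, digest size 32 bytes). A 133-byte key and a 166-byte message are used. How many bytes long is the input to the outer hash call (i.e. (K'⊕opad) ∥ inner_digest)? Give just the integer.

Key is 133 > 64 bytes, so it is hashed to 32 bytes then zero-padded to 64: |K'| = 64.
Outer input = (K'⊕opad) ∥ H(inner) → 64 + 32 = 96 bytes.

96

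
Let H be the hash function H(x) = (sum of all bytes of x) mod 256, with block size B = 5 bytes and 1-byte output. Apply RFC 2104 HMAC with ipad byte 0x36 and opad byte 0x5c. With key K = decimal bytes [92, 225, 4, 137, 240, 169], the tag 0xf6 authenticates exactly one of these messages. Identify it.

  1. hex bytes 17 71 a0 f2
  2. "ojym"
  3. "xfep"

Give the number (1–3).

Key decimal bytes [92, 225, 4, 137, 240, 169] = 5c e1 04 89 f0 a9 is 6 bytes > B = 5, so hash it first: H(key) = 63, then zero-pad to 5 bytes: K' = 63 00 00 00 00.
K' ⊕ ipad = 55 36 36 36 36; K' ⊕ opad = 3f 5c 5c 5c 5c.
m1: inner = H(55 36 36 36 36 17 71 a0 f2) = 47; tag = H(3f 5c 5c 5c 5c 47) = f6 ← matches
m2: inner = H(55 36 36 36 36 6f 6a 79 6d) = ec; tag = H(3f 5c 5c 5c 5c ec) = 9b
m3: inner = H(55 36 36 36 36 78 66 65 70) = e0; tag = H(3f 5c 5c 5c 5c e0) = 8f

1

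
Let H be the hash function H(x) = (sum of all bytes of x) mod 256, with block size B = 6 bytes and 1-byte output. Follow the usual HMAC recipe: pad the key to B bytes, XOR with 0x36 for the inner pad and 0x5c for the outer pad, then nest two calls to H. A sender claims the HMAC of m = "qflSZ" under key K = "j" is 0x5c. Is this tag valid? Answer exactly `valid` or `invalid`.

Key "j" = 6a is 1 byte ≤ B = 6; zero-pad to 6 bytes: K' = 6a 00 00 00 00 00.
K' ⊕ ipad = 5c 36 36 36 36 36; K' ⊕ opad = 36 5c 5c 5c 5c 5c.
Inner hash: sum = 92+54+54+54+54+54+113+102+108+83+90 = 858; mod 256 = 90 → 5a.
Outer hash (recomputed tag): sum = 54+92+92+92+92+92+90 = 604; mod 256 = 92 → 5c.
Recomputed tag = 5c; claimed = 5c → match.

valid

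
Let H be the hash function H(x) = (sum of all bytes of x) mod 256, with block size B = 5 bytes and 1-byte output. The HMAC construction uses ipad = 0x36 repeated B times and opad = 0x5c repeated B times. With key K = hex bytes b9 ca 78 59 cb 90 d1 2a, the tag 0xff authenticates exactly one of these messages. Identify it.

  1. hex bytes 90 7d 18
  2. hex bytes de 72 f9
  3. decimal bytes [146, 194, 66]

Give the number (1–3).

Key hex bytes b9 ca 78 59 cb 90 d1 2a is 8 bytes > B = 5, so hash it first: H(key) = aa, then zero-pad to 5 bytes: K' = aa 00 00 00 00.
K' ⊕ ipad = 9c 36 36 36 36; K' ⊕ opad = f6 5c 5c 5c 5c.
m1: inner = H(9c 36 36 36 36 90 7d 18) = 99; tag = H(f6 5c 5c 5c 5c 99) = ff ← matches
m2: inner = H(9c 36 36 36 36 de 72 f9) = bd; tag = H(f6 5c 5c 5c 5c bd) = 23
m3: inner = H(9c 36 36 36 36 92 c2 42) = 0a; tag = H(f6 5c 5c 5c 5c 0a) = 70

1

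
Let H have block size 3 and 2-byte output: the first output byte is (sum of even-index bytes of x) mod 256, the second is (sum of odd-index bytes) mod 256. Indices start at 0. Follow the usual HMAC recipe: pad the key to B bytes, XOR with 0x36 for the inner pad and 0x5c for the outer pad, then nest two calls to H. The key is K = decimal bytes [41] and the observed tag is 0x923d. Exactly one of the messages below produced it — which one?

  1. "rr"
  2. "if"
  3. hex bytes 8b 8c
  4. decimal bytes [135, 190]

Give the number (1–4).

Key decimal bytes [41] = 29 is 1 byte ≤ B = 3; zero-pad to 3 bytes: K' = 29 00 00.
K' ⊕ ipad = 1f 36 36; K' ⊕ opad = 75 5c 5c.
m1: inner = H(1f 36 36 72 72) = c7 a8; tag = H(75 5c 5c c7 a8) = 7923
m2: inner = H(1f 36 36 69 66) = bb 9f; tag = H(75 5c 5c bb 9f) = 7017
m3: inner = H(1f 36 36 8b 8c) = e1 c1; tag = H(75 5c 5c e1 c1) = 923d ← matches
m4: inner = H(1f 36 36 87 be) = 13 bd; tag = H(75 5c 5c 13 bd) = 8e6f

3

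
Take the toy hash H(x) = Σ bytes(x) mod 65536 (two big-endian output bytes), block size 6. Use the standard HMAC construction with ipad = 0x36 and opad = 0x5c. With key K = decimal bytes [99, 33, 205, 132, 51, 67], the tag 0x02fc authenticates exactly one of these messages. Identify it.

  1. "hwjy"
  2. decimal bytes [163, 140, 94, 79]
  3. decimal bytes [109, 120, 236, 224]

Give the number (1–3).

Key decimal bytes [99, 33, 205, 132, 51, 67] = 63 21 cd 84 33 43 is exactly B = 6 bytes: K' = 63 21 cd 84 33 43.
K' ⊕ ipad = 55 17 fb b2 05 75; K' ⊕ opad = 3f 7d 91 d8 6f 1f.
m1: inner = H(55 17 fb b2 05 75 68 77 6a 79) = 04 55; tag = H(3f 7d 91 d8 6f 1f 04 55) = 030c
m2: inner = H(55 17 fb b2 05 75 a3 8c 5e 4f) = 04 6f; tag = H(3f 7d 91 d8 6f 1f 04 6f) = 0326
m3: inner = H(55 17 fb b2 05 75 6d 78 ec e0) = 05 44; tag = H(3f 7d 91 d8 6f 1f 05 44) = 02fc ← matches

3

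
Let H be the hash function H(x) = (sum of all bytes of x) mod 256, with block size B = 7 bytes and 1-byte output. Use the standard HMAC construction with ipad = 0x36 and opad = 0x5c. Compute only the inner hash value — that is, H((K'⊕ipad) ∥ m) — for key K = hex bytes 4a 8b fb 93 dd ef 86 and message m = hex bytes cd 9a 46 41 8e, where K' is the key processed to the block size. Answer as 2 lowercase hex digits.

9b

Key hex bytes 4a 8b fb 93 dd ef 86 is exactly B = 7 bytes: K' = 4a 8b fb 93 dd ef 86.
K' ⊕ ipad = 7c bd cd a5 eb d9 b0.
Inner input = 7c bd cd a5 eb d9 b0 ∥ cd 9a 46 41 8e.
Inner hash: sum = 124+189+205+165+235+217+176+205+154+70+65+142 = 1947; mod 256 = 155 → 9b.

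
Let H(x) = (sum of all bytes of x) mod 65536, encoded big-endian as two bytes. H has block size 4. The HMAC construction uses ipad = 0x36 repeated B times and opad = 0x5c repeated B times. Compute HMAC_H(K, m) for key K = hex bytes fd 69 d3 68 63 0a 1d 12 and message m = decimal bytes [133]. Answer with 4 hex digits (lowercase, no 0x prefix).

01aa

Key hex bytes fd 69 d3 68 63 0a 1d 12 is 8 bytes > B = 4, so hash it first: H(key) = 03 3d, then zero-pad to 4 bytes: K' = 03 3d 00 00.
K' ⊕ ipad = 35 0b 36 36.  K' ⊕ opad = 5f 61 5c 5c.
Inner input = (K'⊕ipad) ∥ m = 35 0b 36 36 ∥ 85.
Inner hash: sum = 53+11+54+54+133 = 305 → 01 31.
Outer input = (K'⊕opad) ∥ inner = 5f 61 5c 5c ∥ 01 31.
Outer hash (tag): sum = 95+97+92+92+1+49 = 426 → 01 aa.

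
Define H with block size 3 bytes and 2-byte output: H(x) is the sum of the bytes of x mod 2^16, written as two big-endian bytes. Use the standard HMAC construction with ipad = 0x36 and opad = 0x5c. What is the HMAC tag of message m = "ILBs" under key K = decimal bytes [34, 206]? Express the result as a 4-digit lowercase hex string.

01fa

Key decimal bytes [34, 206] = 22 ce is 2 bytes ≤ B = 3; zero-pad to 3 bytes: K' = 22 ce 00.
K' ⊕ ipad = 14 f8 36.  K' ⊕ opad = 7e 92 5c.
Inner input = (K'⊕ipad) ∥ m = 14 f8 36 ∥ 49 4c 42 73.
Inner hash: sum = 20+248+54+73+76+66+115 = 652 → 02 8c.
Outer input = (K'⊕opad) ∥ inner = 7e 92 5c ∥ 02 8c.
Outer hash (tag): sum = 126+146+92+2+140 = 506 → 01 fa.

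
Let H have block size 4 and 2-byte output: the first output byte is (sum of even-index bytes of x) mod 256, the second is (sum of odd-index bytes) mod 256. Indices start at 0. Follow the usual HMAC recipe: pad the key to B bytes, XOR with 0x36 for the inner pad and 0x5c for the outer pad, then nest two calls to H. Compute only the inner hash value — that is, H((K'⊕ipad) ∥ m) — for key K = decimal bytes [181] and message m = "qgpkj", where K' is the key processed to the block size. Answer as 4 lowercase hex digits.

Key decimal bytes [181] = b5 is 1 byte ≤ B = 4; zero-pad to 4 bytes: K' = b5 00 00 00.
K' ⊕ ipad = 83 36 36 36.
Inner input = 83 36 36 36 ∥ 71 67 70 6b 6a.
Inner hash: even-index sum = 516 mod 256 = 4; odd-index sum = 318 mod 256 = 62 → 04 3e.

043e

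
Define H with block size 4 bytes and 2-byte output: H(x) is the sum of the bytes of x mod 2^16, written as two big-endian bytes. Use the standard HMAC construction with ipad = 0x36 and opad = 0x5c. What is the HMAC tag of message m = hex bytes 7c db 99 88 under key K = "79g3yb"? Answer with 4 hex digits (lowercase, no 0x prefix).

02bf

Key "79g3yb" = 37 39 67 33 79 62 is 6 bytes > B = 4, so hash it first: H(key) = 01 e5, then zero-pad to 4 bytes: K' = 01 e5 00 00.
K' ⊕ ipad = 37 d3 36 36.  K' ⊕ opad = 5d b9 5c 5c.
Inner input = (K'⊕ipad) ∥ m = 37 d3 36 36 ∥ 7c db 99 88.
Inner hash: sum = 55+211+54+54+124+219+153+136 = 1006 → 03 ee.
Outer input = (K'⊕opad) ∥ inner = 5d b9 5c 5c ∥ 03 ee.
Outer hash (tag): sum = 93+185+92+92+3+238 = 703 → 02 bf.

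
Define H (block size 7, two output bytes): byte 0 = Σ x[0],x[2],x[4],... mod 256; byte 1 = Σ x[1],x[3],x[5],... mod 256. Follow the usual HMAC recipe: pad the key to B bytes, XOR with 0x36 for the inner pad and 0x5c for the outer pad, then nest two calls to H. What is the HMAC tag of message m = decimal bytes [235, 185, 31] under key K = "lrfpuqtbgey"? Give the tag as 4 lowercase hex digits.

7d06

Key "lrfpuqtbgey" = 6c 72 66 70 75 71 74 62 67 65 79 is 11 bytes > B = 7, so hash it first: H(key) = 9b 1a, then zero-pad to 7 bytes: K' = 9b 1a 00 00 00 00 00.
K' ⊕ ipad = ad 2c 36 36 36 36 36.  K' ⊕ opad = c7 46 5c 5c 5c 5c 5c.
Inner input = (K'⊕ipad) ∥ m = ad 2c 36 36 36 36 36 ∥ eb b9 1f.
Inner hash: even-index sum = 520 mod 256 = 8; odd-index sum = 418 mod 256 = 162 → 08 a2.
Outer input = (K'⊕opad) ∥ inner = c7 46 5c 5c 5c 5c 5c ∥ 08 a2.
Outer hash (tag): even-index sum = 637 mod 256 = 125; odd-index sum = 262 mod 256 = 6 → 7d 06.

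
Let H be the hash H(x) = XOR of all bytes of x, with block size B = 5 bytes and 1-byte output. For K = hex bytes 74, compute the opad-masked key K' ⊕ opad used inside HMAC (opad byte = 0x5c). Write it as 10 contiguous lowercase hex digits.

Key hex bytes 74 is 1 byte ≤ B = 5; zero-pad to 5 bytes: K' = 74 00 00 00 00.
XOR each byte with 0x5c: 74⊕5c=28, 00⊕5c=5c, 00⊕5c=5c, 00⊕5c=5c, 00⊕5c=5c.

285c5c5c5c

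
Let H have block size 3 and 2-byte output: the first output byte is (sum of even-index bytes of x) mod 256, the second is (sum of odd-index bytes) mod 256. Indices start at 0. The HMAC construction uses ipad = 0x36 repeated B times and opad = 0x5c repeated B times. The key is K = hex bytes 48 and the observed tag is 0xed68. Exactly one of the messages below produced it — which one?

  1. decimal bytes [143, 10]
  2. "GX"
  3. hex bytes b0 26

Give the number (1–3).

2

Key hex bytes 48 is 1 byte ≤ B = 3; zero-pad to 3 bytes: K' = 48 00 00.
K' ⊕ ipad = 7e 36 36; K' ⊕ opad = 14 5c 5c.
m1: inner = H(7e 36 36 8f 0a) = be c5; tag = H(14 5c 5c be c5) = 351a
m2: inner = H(7e 36 36 47 58) = 0c 7d; tag = H(14 5c 5c 0c 7d) = ed68 ← matches
m3: inner = H(7e 36 36 b0 26) = da e6; tag = H(14 5c 5c da e6) = 5636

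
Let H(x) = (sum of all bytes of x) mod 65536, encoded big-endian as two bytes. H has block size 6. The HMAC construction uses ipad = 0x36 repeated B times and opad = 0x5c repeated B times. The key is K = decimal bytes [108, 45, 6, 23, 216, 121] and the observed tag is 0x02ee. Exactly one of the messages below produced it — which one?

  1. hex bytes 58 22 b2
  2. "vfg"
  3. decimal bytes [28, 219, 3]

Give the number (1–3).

3

Key decimal bytes [108, 45, 6, 23, 216, 121] = 6c 2d 06 17 d8 79 is exactly B = 6 bytes: K' = 6c 2d 06 17 d8 79.
K' ⊕ ipad = 5a 1b 30 21 ee 4f; K' ⊕ opad = 30 71 5a 4b 84 25.
m1: inner = H(5a 1b 30 21 ee 4f 58 22 b2) = 03 2f; tag = H(30 71 5a 4b 84 25 03 2f) = 0221
m2: inner = H(5a 1b 30 21 ee 4f 76 66 67) = 03 46; tag = H(30 71 5a 4b 84 25 03 46) = 0238
m3: inner = H(5a 1b 30 21 ee 4f 1c db 03) = 02 fd; tag = H(30 71 5a 4b 84 25 02 fd) = 02ee ← matches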